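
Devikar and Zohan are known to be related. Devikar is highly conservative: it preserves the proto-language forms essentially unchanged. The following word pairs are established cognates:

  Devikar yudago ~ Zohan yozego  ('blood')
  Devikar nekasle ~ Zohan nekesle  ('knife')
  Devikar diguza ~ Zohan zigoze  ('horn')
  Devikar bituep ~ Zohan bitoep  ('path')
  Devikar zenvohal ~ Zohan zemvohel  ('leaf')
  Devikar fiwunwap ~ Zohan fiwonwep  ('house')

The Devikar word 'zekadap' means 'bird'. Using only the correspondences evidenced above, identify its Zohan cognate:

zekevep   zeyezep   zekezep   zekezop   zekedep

zekezep

yudago ~ yozego, nekasle ~ nekesle — Devikar a corresponds to Zohan e after a consonant, before a consonant other than r, m, n, p, b, f, v.
yudago ~ yozego — Devikar d corresponds to Zohan z between vowels (before a back vowel).
fiwunwap ~ fiwonwep — Devikar a corresponds to Zohan e after a consonant, before a labial obstruent.
Applying these to Devikar 'zekadap':
  zekadap → zekedap   (a→e after a consonant, before a consonant other than r, m, n, p, b, f, v)
  zekedap → zekezap   (d→z between vowels (before a back vowel))
  zekezap → zekezep   (a→e after a consonant, before a labial obstruent)
So the Zohan cognate is 'zekezep'.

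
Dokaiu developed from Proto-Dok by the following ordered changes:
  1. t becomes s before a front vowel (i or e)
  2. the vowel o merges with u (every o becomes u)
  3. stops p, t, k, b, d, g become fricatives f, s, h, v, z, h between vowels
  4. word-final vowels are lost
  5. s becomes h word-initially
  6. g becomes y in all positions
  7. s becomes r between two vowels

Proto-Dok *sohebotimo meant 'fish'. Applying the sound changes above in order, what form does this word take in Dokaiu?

huhevurim

Dokaiu: *sohebotimo > sohebosimo > suhebusimu > suhevusimu > suhevusim > huhevusim > huhevurim  (by palatalisation, vowel merger, intervocalic lenition, apocope, debuccalisation, rhotacism)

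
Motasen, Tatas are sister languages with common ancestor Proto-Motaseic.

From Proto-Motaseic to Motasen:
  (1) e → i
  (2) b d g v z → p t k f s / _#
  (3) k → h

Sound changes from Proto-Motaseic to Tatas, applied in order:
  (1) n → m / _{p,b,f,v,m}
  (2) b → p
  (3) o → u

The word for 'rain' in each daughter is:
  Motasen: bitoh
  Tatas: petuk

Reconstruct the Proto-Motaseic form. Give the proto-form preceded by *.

Position 4: Motasen has o, Tatas has u. Motasen preserves o here (none of its changes turn any other segment into o), so the proto-segment is *o.
Position 2: Motasen has i, Tatas has e. Tatas preserves e here (none of its changes turn any other segment into e), so the proto-segment is *e.
Position 1: Motasen has b, Tatas has p. Motasen preserves b here (none of its changes turn any other segment into b), so the proto-segment is *b.
Continuing position by position gives *betok; check it forward:
Motasen: start from *betok.
  rule 1 (vowel merger): betok → bitok
  rule 2: no change — bitok
  rule 3 (unconditioned shift): bitok → bitoh
  ⇒ Motasen bitoh
Tatas: *betok
  betok (rule 1 does not apply)
  betok → petok   [unconditioned shift]
  petok → petuk   [vowel merger]
  giving Tatas petuk.
*betok is the unique common source.

*betok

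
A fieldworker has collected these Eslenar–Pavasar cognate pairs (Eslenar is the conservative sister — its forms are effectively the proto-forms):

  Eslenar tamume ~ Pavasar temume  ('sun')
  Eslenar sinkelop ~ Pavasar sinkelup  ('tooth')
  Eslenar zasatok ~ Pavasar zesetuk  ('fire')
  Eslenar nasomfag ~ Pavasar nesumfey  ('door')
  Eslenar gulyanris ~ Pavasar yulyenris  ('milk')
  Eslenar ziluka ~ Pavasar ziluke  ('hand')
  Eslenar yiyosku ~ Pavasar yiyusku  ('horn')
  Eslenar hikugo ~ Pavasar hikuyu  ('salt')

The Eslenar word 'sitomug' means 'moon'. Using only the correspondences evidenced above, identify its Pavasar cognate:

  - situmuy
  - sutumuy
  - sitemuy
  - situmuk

nasomfag ~ nesumfey — Eslenar o corresponds to Pavasar u after a consonant, before a nasal.
nasomfag ~ nesumfey — Eslenar g corresponds to Pavasar y word-finally.
Applying these to Eslenar 'sitomug':
  sitomug → situmug   (o→u after a consonant, before a nasal)
  situmug → situmuy   (g→y word-finally)
So the Pavasar cognate is 'situmuy'.

situmuy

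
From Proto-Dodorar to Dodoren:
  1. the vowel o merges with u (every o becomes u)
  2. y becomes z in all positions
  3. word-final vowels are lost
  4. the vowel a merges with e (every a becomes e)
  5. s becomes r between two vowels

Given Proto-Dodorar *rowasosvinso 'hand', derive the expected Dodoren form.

ruwerusvins

Dodoren: start from *rowasosvinso.
  rule 1 (vowel merger): rowasosvinso → ruwasusvinsu
  rule 2: no change — ruwasusvinsu
  rule 3 (apocope): ruwasusvinsu → ruwasusvins
  rule 4 (vowel merger): ruwasusvins → ruwesusvins
  rule 5 (rhotacism): ruwesusvins → ruwerusvins
  ⇒ Dodoren ruwerusvins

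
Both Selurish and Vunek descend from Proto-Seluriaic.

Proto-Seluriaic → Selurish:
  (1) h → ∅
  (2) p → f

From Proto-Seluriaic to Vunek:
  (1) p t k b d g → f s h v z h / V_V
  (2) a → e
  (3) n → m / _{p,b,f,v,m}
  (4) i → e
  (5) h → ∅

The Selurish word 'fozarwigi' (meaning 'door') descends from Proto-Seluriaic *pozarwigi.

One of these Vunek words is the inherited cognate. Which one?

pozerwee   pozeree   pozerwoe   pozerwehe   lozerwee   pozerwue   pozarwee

Vunek: *pozarwigi
  pozarwigi → pozarwihi   [intervocalic lenition]
  pozarwihi → pozerwihi   [vowel merger]
  pozerwihi (rule 3 does not apply)
  pozerwihi → pozerwehe   [vowel merger]
  pozerwehe → pozerwee   [h-loss]
  giving Vunek pozerwee.
Among the options, 'pozerwee' alone shows every Vunek change applied in order.

pozerwee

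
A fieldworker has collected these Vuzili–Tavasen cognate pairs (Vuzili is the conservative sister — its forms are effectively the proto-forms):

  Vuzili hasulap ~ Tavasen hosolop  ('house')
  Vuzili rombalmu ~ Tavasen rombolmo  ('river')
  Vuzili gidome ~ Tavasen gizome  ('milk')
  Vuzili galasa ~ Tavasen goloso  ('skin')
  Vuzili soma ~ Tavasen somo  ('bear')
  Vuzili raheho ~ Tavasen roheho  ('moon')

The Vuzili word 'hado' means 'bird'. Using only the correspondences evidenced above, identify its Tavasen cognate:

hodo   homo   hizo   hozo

hasulap ~ hosolop, rombalmu ~ rombolmo — Vuzili a corresponds to Tavasen o after a consonant, before a consonant other than r, m, n, p, b, f, v.
gidome ~ gizome — Vuzili d corresponds to Tavasen z between vowels (before a back vowel).
Applying these to Vuzili 'hado':
  hado → hodo   (a→o after a consonant, before a consonant other than r, m, n, p, b, f, v)
  hodo → hozo   (d→z between vowels (before a back vowel))
So the Tavasen cognate is 'hozo'.

hozo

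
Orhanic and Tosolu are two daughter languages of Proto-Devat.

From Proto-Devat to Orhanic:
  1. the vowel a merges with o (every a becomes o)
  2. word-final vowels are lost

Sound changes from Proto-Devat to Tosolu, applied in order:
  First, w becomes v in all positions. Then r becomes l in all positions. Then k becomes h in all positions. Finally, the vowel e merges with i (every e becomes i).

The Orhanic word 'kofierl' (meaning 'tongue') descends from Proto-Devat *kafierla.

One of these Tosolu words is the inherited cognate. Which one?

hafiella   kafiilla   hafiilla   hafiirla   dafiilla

hafiilla

Tosolu: *kafierla > kafiella > hafiella > hafiilla  (by unconditioned shift, unconditioned shift, vowel merger)
The other candidates each miss or misapply at least one Tosolu change.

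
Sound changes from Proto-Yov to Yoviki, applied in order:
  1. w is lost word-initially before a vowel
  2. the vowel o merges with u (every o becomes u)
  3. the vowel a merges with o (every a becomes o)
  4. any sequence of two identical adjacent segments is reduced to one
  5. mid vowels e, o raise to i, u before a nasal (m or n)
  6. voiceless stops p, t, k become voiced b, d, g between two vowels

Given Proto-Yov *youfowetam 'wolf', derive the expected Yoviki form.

Yoviki: start from *youfowetam.
  rule 1: no change — youfowetam
  rule 2 (vowel merger): youfowetam → yuufuwetam
  rule 3 (vowel merger): yuufuwetam → yuufuwetom
  rule 4 (degemination): yuufuwetom → yufuwetom
  rule 5 (pre-nasal raising): yufuwetom → yufuwetum
  rule 6 (intervocalic voicing): yufuwetum → yufuwedum
  ⇒ Yoviki yufuwedum

yufuwedum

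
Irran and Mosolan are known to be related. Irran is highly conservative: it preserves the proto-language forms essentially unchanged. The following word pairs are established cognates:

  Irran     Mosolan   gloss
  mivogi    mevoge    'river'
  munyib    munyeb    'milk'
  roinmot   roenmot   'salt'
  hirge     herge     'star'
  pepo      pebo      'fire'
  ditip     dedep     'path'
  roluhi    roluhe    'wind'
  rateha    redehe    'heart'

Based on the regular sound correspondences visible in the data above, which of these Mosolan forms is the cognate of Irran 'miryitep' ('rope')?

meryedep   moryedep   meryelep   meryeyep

meryedep

hirge ~ herge — Irran i corresponds to Mosolan e after a consonant, before r.
ditip ~ dedep — Irran i corresponds to Mosolan e after a consonant, before a consonant other than r, m, n, p, b, f, v.
rateha ~ redehe — Irran t corresponds to Mosolan d between vowels (before a front vowel).
Applying these to Irran 'miryitep':
  miryitep → meryitep   (i→e after a consonant, before r)
  meryitep → meryetep   (i→e after a consonant, before a consonant other than r, m, n, p, b, f, v)
  meryetep → meryedep   (t→d between vowels (before a front vowel))
So the Mosolan cognate is 'meryedep'.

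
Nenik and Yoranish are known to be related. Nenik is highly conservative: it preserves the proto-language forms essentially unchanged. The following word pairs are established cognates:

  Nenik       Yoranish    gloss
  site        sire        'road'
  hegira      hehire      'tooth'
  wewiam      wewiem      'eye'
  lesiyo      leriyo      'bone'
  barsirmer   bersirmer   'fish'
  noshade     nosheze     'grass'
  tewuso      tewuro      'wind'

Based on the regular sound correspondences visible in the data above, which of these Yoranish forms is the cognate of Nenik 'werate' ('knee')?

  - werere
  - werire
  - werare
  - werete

werere

noshade ~ nosheze — Nenik a corresponds to Yoranish e after a consonant, before a consonant other than r, m, n, p, b, f, v.
site ~ sire — Nenik t corresponds to Yoranish r between vowels (before a front vowel).
Applying these to Nenik 'werate':
  werate → werete   (a→e after a consonant, before a consonant other than r, m, n, p, b, f, v)
  werete → werere   (t→r between vowels (before a front vowel))
So the Yoranish cognate is 'werere'.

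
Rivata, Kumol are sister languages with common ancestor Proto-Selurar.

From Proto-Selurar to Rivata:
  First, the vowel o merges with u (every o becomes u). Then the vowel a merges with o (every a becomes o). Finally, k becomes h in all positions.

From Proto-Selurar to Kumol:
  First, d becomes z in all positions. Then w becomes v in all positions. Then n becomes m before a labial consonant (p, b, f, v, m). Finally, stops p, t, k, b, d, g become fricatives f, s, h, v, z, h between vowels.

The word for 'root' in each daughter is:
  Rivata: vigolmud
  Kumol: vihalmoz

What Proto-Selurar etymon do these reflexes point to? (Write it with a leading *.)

Position 4: Rivata has o, Kumol has a. Kumol preserves a here (none of its changes turn any other segment into a), so the proto-segment is *a.
Position 8: Rivata has d, Kumol has z. Rivata preserves d here (none of its changes turn any other segment into d), so the proto-segment is *d.
This points to *vigalmod. Verify forward in each daughter:
Rivata: start from *vigalmod.
  rule 1 (vowel merger): vigalmod → vigalmud
  rule 2 (vowel merger): vigalmud → vigolmud
  rule 3: no change — vigolmud
  ⇒ Rivata vigolmud
Kumol: *vigalmod
  vigalmod → vigalmoz   [unconditioned shift]
  vigalmoz (rule 2 does not apply)
  vigalmoz (rule 3 does not apply)
  vigalmoz → vihalmoz   [intervocalic lenition]
  giving Kumol vihalmoz.
No other proto-form is consistent with every reflex, so the reconstruction is *vigalmod.

*vigalmod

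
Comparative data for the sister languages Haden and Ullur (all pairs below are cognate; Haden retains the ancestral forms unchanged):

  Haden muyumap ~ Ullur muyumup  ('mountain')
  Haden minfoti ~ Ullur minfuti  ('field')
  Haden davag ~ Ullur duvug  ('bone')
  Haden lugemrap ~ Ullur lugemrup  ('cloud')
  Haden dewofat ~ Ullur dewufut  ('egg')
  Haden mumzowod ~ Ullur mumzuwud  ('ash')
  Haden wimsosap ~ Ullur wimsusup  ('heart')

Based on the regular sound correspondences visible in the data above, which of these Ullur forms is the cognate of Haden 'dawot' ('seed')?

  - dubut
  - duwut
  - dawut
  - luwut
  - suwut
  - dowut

davag ~ duvug, dewofat ~ dewufut — Haden a corresponds to Ullur u after a consonant, before a consonant other than r, m, n, p, b, f, v.
minfoti ~ minfuti, mumzowod ~ mumzuwud — Haden o corresponds to Ullur u after a consonant, before a consonant other than r, m, n, p, b, f, v.
Applying these to Haden 'dawot':
  dawot → duwot   (a→u after a consonant, before a consonant other than r, m, n, p, b, f, v)
  duwot → duwut   (o→u after a consonant, before a consonant other than r, m, n, p, b, f, v)
So the Ullur cognate is 'duwut'.

duwut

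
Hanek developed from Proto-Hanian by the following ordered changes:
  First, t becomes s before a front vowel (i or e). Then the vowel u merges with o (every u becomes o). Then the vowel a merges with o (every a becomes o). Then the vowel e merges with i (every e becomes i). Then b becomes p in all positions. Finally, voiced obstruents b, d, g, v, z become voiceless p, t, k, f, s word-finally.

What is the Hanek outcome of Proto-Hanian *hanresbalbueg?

honrispolpoik

Hanek: start from *hanresbalbueg.
  rule 1: no change — hanresbalbueg
  rule 2 (vowel merger): hanresbalbueg → hanresbalboeg
  rule 3 (vowel merger): hanresbalboeg → honresbolboeg
  rule 4 (vowel merger): honresbolboeg → honrisbolboig
  rule 5 (unconditioned shift): honrisbolboig → honrispolpoig
  rule 6 (final devoicing): honrispolpoig → honrispolpoik
  ⇒ Hanek honrispolpoik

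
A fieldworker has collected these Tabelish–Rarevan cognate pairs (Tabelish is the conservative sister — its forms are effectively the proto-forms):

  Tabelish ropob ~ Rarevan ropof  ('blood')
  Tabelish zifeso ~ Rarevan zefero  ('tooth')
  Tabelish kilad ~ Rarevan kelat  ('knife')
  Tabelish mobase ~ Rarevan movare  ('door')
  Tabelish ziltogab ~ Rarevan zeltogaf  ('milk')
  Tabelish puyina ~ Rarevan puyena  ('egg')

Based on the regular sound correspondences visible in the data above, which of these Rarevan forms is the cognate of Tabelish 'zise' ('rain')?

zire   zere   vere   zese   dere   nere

kilad ~ kelat, ziltogab ~ zeltogaf — Tabelish i corresponds to Rarevan e after a consonant, before a consonant other than r, m, n, p, b, f, v.
mobase ~ movare — Tabelish s corresponds to Rarevan r between vowels (before a front vowel).
Applying these to Tabelish 'zise':
  zise → zese   (i→e after a consonant, before a consonant other than r, m, n, p, b, f, v)
  zese → zere   (s→r between vowels (before a front vowel))
So the Rarevan cognate is 'zere'.

zere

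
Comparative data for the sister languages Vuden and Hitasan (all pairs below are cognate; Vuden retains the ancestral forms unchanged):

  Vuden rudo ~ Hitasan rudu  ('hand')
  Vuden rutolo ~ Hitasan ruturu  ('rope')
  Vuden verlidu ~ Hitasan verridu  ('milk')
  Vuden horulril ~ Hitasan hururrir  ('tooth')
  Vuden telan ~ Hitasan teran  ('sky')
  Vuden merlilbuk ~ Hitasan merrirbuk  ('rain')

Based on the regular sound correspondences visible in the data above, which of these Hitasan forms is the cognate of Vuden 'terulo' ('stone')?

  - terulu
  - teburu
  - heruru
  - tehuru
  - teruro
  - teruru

rutolo ~ ruturu — Vuden l corresponds to Hitasan r between vowels (before a back vowel).
rudo ~ rudu, rutolo ~ ruturu — Vuden o corresponds to Hitasan u word-finally.
Applying these to Vuden 'terulo':
  terulo → teruro   (l→r between vowels (before a back vowel))
  teruro → teruru   (o→u word-finally)
So the Hitasan cognate is 'teruru'.

teruru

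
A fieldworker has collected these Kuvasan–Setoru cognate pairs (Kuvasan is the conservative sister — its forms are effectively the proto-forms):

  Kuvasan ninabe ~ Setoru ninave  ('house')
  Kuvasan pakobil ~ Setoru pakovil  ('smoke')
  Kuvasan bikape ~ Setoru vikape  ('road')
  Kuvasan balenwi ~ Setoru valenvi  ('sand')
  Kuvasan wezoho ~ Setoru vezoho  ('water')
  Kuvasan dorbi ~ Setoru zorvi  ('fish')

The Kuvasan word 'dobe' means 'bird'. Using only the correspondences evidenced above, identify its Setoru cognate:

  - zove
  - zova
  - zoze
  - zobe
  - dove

dorbi ~ zorvi — Kuvasan d corresponds to Setoru z word-initially before a back vowel.
ninabe ~ ninave — Kuvasan b corresponds to Setoru v between vowels (before a front vowel).
Applying these to Kuvasan 'dobe':
  dobe → zobe   (d→z word-initially before a back vowel)
  zobe → zove   (b→v between vowels (before a front vowel))
So the Setoru cognate is 'zove'.

zove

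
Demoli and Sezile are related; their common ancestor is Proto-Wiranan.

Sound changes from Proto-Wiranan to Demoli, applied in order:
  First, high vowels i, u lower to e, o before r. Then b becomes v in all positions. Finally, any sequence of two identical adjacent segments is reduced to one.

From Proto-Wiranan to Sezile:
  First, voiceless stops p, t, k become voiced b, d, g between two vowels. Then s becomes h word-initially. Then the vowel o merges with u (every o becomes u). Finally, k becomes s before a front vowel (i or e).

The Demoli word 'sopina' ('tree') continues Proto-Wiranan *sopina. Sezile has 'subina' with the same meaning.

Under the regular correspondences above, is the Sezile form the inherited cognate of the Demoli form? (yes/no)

no

Derive the expected Sezile reflex of *sopina:
Sezile: start from *sopina.
  rule 1 (intervocalic voicing): sopina → sobina
  rule 2 (debuccalisation): sobina → hobina
  rule 3 (vowel merger): hobina → hubina
  rule 4: no change — hubina
  ⇒ Sezile hubina
The regular Sezile reflex would be 'hubina', but the attested form is 'subina'. The correspondence is irregular, so they are not cognates (the Sezile form has a different source).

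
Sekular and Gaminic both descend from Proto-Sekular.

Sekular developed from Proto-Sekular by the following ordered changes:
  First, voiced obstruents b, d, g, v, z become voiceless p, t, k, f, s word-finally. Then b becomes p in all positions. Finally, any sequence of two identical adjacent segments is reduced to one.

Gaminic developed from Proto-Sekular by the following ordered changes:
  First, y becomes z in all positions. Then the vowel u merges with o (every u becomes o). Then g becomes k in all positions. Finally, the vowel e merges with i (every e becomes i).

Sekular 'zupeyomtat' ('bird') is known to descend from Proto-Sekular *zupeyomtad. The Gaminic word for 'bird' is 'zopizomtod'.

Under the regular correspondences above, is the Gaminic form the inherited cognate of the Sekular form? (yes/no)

Derive the expected Gaminic reflex of *zupeyomtad:
Gaminic: *zupeyomtad > zupezomtad > zopezomtad > zopizomtad  (by unconditioned shift, vowel merger, vowel merger)
The regular Gaminic reflex would be 'zopizomtad', but the attested form is 'zopizomtod'. The correspondence is irregular, so they are not cognates (the Gaminic form has a different source).

no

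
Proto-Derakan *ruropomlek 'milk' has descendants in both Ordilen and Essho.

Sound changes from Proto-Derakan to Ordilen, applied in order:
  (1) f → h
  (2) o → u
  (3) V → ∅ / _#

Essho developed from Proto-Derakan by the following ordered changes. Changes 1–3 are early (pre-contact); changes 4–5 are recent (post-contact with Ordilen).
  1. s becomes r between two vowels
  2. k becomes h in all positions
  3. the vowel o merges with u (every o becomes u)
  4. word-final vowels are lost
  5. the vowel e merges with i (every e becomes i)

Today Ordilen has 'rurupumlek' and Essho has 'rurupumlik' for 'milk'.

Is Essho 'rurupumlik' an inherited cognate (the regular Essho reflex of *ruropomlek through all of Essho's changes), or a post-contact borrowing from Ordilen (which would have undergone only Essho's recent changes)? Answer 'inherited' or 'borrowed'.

If inherited, *ruropomlek would pass through all of Essho's changes:
Essho: *ruropomlek
  ruropomlek (rule 1 does not apply)
  ruropomlek → ruropomleh   [unconditioned shift]
  ruropomleh → rurupumleh   [vowel merger]
  rurupumleh (rule 4 does not apply)
  rurupumleh → rurupumlih   [vowel merger]
  giving Essho rurupumlih.
If borrowed from Ordilen 'rurupumlek' after the early changes, it would undergo only the recent ones:
  rule 4 (apocope): no change (rurupumlek)
  rule 5 (vowel merger): rurupumlek → rurupumlik
  ⇒ as a loan: rurupumlik
Essho 'rurupumlik' matches the loan outcome 'rurupumlik', not the inherited 'rurupumlih' — it skipped the early Essho changes, so it was borrowed from Ordilen.

borrowed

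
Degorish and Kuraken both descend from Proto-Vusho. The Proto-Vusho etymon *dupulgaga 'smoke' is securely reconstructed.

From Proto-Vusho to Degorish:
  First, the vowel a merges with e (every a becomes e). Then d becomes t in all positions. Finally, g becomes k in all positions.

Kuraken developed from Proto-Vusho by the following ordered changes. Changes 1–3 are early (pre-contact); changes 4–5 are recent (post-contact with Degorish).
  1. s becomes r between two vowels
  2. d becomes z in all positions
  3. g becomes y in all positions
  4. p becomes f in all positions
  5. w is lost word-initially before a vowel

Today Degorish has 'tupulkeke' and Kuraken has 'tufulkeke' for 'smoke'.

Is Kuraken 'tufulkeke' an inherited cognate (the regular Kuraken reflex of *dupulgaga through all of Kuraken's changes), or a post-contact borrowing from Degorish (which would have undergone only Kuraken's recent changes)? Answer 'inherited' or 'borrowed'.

borrowed

If inherited, *dupulgaga would pass through all of Kuraken's changes:
Kuraken: *dupulgaga
  dupulgaga (rule 1 does not apply)
  dupulgaga → zupulgaga   [unconditioned shift]
  zupulgaga → zupulyaya   [unconditioned shift]
  zupulyaya → zufulyaya   [unconditioned shift]
  zufulyaya (rule 5 does not apply)
  giving Kuraken zufulyaya.
If borrowed from Degorish 'tupulkeke' after the early changes, it would undergo only the recent ones:
  rule 4 (unconditioned shift): tupulkeke → tufulkeke
  rule 5 (glide loss): no change (tufulkeke)
  ⇒ as a loan: tufulkeke
Kuraken 'tufulkeke' matches the loan outcome 'tufulkeke', not the inherited 'zufulyaya' — it skipped the early Kuraken changes, so it was borrowed from Degorish.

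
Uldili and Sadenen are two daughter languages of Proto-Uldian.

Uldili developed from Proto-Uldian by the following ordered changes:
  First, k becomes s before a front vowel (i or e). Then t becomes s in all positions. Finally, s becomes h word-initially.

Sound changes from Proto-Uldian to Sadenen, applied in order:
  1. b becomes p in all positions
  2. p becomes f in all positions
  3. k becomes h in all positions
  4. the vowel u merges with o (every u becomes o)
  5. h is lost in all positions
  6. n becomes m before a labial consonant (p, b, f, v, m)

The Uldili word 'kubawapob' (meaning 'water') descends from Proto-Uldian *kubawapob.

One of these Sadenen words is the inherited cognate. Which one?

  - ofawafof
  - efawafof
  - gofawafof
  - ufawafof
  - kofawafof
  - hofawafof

Sadenen: start from *kubawapob.
  rule 1 (unconditioned shift): kubawapob → kupawapop
  rule 2 (unconditioned shift): kupawapop → kufawafof
  rule 3 (unconditioned shift): kufawafof → hufawafof
  rule 4 (vowel merger): hufawafof → hofawafof
  rule 5 (h-loss): hofawafof → ofawafof
  rule 6: no change — ofawafof
  ⇒ Sadenen ofawafof
Among the options, 'ofawafof' alone shows every Sadenen change applied in order.

ofawafof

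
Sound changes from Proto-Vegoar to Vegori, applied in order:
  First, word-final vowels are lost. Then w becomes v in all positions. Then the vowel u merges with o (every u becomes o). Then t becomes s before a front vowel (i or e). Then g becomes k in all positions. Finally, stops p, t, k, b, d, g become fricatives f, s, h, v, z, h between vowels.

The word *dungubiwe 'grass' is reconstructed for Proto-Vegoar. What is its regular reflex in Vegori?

donkoviv

Vegori: *dungubiwe > dungubiw > dungubiv > dongobiv > donkobiv > donkoviv  (by apocope, unconditioned shift, vowel merger, unconditioned shift, intervocalic lenition)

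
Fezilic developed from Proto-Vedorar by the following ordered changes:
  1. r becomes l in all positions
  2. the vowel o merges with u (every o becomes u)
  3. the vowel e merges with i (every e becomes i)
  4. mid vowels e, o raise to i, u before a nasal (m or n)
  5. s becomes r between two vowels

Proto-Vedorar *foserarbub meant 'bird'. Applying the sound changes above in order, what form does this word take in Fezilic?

furilalbub

Fezilic: *foserarbub
  foserarbub → foselalbub   [unconditioned shift]
  foselalbub → fuselalbub   [vowel merger]
  fuselalbub → fusilalbub   [vowel merger]
  fusilalbub (rule 4 does not apply)
  fusilalbub → furilalbub   [rhotacism]
  giving Fezilic furilalbub.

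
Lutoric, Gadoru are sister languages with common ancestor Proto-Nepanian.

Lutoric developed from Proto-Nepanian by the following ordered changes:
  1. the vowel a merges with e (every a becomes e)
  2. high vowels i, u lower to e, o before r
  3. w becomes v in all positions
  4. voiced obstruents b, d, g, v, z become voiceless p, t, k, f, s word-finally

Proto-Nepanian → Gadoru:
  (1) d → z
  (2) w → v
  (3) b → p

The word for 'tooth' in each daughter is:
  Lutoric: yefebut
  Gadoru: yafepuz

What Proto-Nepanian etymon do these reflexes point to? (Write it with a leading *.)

Position 5: Lutoric has b, Gadoru has p. Lutoric preserves b here (none of its changes turn any other segment into b), so the proto-segment is *b.
Position 7: Lutoric has t, Gadoru has z. Taking the neighbouring segments as reconstructed: Lutoric t could go back to *t or *d; Gadoru z could go back to *d or *z — the one source consistent with every daughter is *d.
Verify the candidate proto-form against each daughter:
Lutoric: start from *yafebud.
  rule 1 (vowel merger): yafebud → yefebud
  rule 2: no change — yefebud
  rule 3: no change — yefebud
  rule 4 (final devoicing): yefebud → yefebut
  ⇒ Lutoric yefebut
Gadoru: start from *yafebud.
  rule 1 (unconditioned shift): yafebud → yafebuz
  rule 2: no change — yafebuz
  rule 3 (unconditioned shift): yafebuz → yafepuz
  ⇒ Gadoru yafepuz
No other proto-form is consistent with every reflex, so the reconstruction is *yafebud.

*yafebud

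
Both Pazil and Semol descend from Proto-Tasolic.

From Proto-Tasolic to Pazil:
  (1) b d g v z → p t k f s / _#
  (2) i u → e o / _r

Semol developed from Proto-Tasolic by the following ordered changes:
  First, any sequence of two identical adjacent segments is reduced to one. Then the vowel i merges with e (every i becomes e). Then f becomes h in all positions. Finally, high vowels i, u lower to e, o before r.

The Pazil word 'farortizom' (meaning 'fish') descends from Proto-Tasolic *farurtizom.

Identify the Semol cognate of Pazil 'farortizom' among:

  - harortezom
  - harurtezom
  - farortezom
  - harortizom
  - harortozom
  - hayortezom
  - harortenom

Semol: start from *farurtizom.
  rule 1: no change — farurtizom
  rule 2 (vowel merger): farurtizom → farurtezom
  rule 3 (unconditioned shift): farurtezom → harurtezom
  rule 4 (pre-rhotic lowering): harurtezom → harortezom
  ⇒ Semol harortezom
The other candidates each miss or misapply at least one Semol change.

harortezom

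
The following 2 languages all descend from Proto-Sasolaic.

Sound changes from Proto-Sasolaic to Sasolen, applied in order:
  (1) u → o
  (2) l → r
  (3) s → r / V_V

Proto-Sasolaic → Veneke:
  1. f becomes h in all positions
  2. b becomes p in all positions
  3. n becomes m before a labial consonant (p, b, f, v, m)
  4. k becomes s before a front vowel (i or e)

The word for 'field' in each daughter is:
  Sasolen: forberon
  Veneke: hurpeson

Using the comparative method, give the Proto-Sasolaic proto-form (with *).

Position 4: Sasolen has b, Veneke has p. Sasolen preserves b here (none of its changes turn any other segment into b), so the proto-segment is *b.
Position 6: Sasolen has r, Veneke has s. Taking the neighbouring segments as reconstructed: Sasolen r could go back to *s or *l or *r; Veneke s can only go back to *s — the one source consistent with every daughter is *s.
Position 1: Sasolen has f, Veneke has h. Sasolen preserves f here (none of its changes turn any other segment into f), so the proto-segment is *f.
This points to *furbeson. Verify forward in each daughter:
Sasolen: *furbeson > forbeson > forberon  (by vowel merger, rhotacism)
Veneke: *furbeson
  furbeson → hurbeson   [unconditioned shift]
  hurbeson → hurpeson   [unconditioned shift]
  hurpeson (rule 3 does not apply)
  hurpeson (rule 4 does not apply)
  giving Veneke hurpeson.
No other proto-form is consistent with every reflex, so the reconstruction is *furbeson.

*furbeson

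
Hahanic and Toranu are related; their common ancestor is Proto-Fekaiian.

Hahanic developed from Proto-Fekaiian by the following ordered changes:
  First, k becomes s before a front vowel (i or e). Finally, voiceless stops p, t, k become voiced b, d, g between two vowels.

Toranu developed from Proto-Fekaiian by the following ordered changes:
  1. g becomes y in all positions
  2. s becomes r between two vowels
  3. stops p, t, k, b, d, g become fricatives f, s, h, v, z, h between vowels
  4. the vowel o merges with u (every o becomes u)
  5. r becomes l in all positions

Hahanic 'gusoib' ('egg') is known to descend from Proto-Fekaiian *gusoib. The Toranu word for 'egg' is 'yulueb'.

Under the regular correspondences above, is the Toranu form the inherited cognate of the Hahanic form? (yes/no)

Derive the expected Toranu reflex of *gusoib:
Toranu: *gusoib > yusoib > yuroib > yuruib > yuluib  (by unconditioned shift, rhotacism, vowel merger, unconditioned shift)
The regular Toranu reflex would be 'yuluib', but the attested form is 'yulueb'. The correspondence is irregular, so they are not cognates (the Toranu form has a different source).

no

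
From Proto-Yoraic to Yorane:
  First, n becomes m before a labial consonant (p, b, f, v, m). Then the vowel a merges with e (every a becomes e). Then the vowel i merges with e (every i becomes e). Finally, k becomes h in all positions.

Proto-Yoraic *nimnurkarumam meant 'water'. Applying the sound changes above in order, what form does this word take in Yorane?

nemnurherumem

Yorane: start from *nimnurkarumam.
  rule 1: no change — nimnurkarumam
  rule 2 (vowel merger): nimnurkarumam → nimnurkerumem
  rule 3 (vowel merger): nimnurkerumem → nemnurkerumem
  rule 4 (unconditioned shift): nemnurkerumem → nemnurherumem
  ⇒ Yorane nemnurherumem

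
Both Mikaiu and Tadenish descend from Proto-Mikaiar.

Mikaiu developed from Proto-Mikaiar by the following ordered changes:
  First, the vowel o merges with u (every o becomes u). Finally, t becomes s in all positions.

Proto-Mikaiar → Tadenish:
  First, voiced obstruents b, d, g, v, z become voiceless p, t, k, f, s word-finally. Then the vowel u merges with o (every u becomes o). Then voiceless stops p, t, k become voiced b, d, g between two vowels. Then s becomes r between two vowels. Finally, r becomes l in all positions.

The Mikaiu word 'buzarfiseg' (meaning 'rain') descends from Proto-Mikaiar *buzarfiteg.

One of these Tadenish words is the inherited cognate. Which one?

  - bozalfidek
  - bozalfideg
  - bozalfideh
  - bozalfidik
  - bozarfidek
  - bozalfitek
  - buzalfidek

bozalfidek

Tadenish: start from *buzarfiteg.
  rule 1 (final devoicing): buzarfiteg → buzarfitek
  rule 2 (vowel merger): buzarfitek → bozarfitek
  rule 3 (intervocalic voicing): bozarfitek → bozarfidek
  rule 4: no change — bozarfidek
  rule 5 (unconditioned shift): bozarfidek → bozalfidek
  ⇒ Tadenish bozalfidek
The other candidates each miss or misapply at least one Tadenish change.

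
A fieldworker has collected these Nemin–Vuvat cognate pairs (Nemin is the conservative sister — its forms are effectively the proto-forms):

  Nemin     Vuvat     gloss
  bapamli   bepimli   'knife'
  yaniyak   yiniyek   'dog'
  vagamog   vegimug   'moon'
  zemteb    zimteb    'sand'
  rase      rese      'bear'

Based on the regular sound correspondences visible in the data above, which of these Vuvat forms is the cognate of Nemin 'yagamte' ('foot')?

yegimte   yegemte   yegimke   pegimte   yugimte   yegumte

yaniyak ~ yiniyek, vagamog ~ vegimug — Nemin a corresponds to Vuvat e after a consonant, before a consonant other than r, m, n, p, b, f, v.
bapamli ~ bepimli, vagamog ~ vegimug — Nemin a corresponds to Vuvat i after a consonant, before a nasal.
Applying these to Nemin 'yagamte':
  yagamte → yegamte   (a→e after a consonant, before a consonant other than r, m, n, p, b, f, v)
  yegamte → yegimte   (a→i after a consonant, before a nasal)
So the Vuvat cognate is 'yegimte'.

yegimte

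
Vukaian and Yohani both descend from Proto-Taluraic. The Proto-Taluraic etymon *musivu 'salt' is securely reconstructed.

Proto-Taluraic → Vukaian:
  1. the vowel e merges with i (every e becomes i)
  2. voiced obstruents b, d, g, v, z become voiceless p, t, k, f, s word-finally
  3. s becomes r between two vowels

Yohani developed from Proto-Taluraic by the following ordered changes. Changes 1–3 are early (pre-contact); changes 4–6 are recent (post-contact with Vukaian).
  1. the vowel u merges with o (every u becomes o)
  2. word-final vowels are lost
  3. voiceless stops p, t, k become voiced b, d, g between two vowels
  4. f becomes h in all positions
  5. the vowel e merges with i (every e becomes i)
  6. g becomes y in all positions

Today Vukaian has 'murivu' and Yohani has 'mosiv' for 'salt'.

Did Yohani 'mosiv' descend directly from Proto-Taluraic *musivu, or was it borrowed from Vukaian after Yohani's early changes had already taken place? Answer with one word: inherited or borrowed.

inherited

If inherited, *musivu would pass through all of Yohani's changes:
Yohani: *musivu
  musivu → mosivo   [vowel merger]
  mosivo → mosiv   [apocope]
  mosiv (rule 3 does not apply)
  mosiv (rule 4 does not apply)
  mosiv (rule 5 does not apply)
  mosiv (rule 6 does not apply)
  giving Yohani mosiv.
If borrowed from Vukaian 'murivu' after the early changes, it would undergo only the recent ones:
  rule 4 (unconditioned shift): no change (murivu)
  rule 5 (vowel merger): no change (murivu)
  rule 6 (unconditioned shift): no change (murivu)
  ⇒ as a loan: murivu
Yohani 'mosiv' matches the inherited outcome exactly, so it is an inherited cognate, not a loan.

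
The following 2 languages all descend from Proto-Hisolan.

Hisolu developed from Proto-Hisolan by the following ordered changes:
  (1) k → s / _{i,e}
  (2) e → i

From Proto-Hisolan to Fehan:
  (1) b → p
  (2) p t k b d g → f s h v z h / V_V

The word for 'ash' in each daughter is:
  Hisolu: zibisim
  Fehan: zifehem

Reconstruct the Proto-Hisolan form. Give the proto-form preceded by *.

*zibekem

Position 5: Hisolu has s, Fehan has h. Taking the neighbouring segments as reconstructed: Hisolu s could go back to *k or *s; Fehan h could go back to *k or *g or *h — the one source consistent with every daughter is *k.
Position 3: Hisolu has b, Fehan has f. Hisolu preserves b here (none of its changes turn any other segment into b), so the proto-segment is *b.
Continuing position by position gives *zibekem; check it forward:
Hisolu: *zibekem
  zibekem → zibesem   [palatalisation]
  zibesem → zibisim   [vowel merger]
  giving Hisolu zibisim.
Fehan: start from *zibekem.
  rule 1 (unconditioned shift): zibekem → zipekem
  rule 2 (intervocalic lenition): zipekem → zifehem
  ⇒ Fehan zifehem
Only *zibekem yields all of Hisolu zibisim, Fehan zifehem.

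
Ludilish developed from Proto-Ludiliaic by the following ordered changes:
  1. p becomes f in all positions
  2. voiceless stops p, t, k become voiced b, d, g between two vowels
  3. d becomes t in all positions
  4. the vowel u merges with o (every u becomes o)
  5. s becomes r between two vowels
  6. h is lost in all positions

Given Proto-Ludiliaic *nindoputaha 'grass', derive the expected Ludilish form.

nintofotaa

Ludilish: *nindoputaha > nindofutaha > nindofudaha > nintofutaha > nintofotaha > nintofotaa  (by unconditioned shift, intervocalic voicing, unconditioned shift, vowel merger, h-loss)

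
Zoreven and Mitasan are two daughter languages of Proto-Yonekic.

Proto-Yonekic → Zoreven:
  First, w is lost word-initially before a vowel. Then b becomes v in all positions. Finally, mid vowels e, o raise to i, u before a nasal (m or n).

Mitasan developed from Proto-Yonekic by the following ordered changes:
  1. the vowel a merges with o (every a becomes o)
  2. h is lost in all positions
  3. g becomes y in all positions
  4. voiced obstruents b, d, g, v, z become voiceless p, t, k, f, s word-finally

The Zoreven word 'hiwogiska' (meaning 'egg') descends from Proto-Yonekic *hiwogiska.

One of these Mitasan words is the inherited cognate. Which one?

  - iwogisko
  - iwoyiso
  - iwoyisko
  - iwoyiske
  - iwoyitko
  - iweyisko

Mitasan: *hiwogiska
  hiwogiska → hiwogisko   [vowel merger]
  hiwogisko → iwogisko   [h-loss]
  iwogisko → iwoyisko   [unconditioned shift]
  iwoyisko (rule 4 does not apply)
  giving Mitasan iwoyisko.
Among the options, 'iwoyisko' alone shows every Mitasan change applied in order.

iwoyisko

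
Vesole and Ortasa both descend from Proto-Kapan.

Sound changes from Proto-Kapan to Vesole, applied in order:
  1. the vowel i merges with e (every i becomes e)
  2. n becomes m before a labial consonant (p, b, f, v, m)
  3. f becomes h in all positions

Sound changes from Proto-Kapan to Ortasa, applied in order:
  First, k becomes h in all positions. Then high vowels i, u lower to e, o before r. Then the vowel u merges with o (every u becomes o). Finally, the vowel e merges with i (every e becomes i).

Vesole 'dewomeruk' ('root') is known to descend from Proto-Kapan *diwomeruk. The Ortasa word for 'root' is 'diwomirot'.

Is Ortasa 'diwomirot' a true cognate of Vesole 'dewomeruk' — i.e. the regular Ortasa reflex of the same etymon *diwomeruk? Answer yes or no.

Derive the expected Ortasa reflex of *diwomeruk:
Ortasa: *diwomeruk > diwomeruh > diwomeroh > diwomiroh  (by unconditioned shift, vowel merger, vowel merger)
The regular Ortasa reflex would be 'diwomiroh', but the attested form is 'diwomirot'. The correspondence is irregular, so they are not cognates (the Ortasa form has a different source).

no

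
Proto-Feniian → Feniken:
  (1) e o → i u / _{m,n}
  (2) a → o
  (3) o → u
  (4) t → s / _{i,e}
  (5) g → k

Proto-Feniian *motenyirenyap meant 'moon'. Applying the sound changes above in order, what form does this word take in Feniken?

musinyirinyup

Feniken: *motenyirenyap
  motenyirenyap → motinyirinyap   [pre-nasal raising]
  motinyirinyap → motinyirinyop   [vowel merger]
  motinyirinyop → mutinyirinyup   [vowel merger]
  mutinyirinyup → musinyirinyup   [palatalisation]
  musinyirinyup (rule 5 does not apply)
  giving Feniken musinyirinyup.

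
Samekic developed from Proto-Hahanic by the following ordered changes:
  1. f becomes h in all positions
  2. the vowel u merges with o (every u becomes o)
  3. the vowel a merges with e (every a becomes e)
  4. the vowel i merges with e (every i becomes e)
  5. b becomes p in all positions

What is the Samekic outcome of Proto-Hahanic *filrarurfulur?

helrerorholor

Samekic: *filrarurfulur > hilrarurhulur > hilrarorholor > hilrerorholor > helrerorholor  (by unconditioned shift, vowel merger, vowel merger, vowel merger)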